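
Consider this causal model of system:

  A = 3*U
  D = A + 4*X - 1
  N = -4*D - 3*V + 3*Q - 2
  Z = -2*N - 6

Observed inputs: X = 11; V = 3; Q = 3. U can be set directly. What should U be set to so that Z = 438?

Substituting into the D equation gives D = 3*U + 43.
Substituting into the N equation gives N = -12*U - 174.
So Z = 24*U + 342.
Solve 24*U + 342 = 438: U = (438 - 342) / 24 = 4.

U = 4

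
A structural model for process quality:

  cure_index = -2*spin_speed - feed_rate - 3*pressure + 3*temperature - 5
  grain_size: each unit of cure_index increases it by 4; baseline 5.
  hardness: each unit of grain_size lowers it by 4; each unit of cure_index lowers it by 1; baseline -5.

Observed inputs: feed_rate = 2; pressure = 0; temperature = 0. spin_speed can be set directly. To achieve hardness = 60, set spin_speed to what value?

spin_speed = -1

Substituting into the cure_index equation gives cure_index = -2*spin_speed - 7.
Substituting into the grain_size equation gives grain_size = -8*spin_speed - 23.
This gives hardness = 34*spin_speed + 94.
Solve 34*spin_speed + 94 = 60: spin_speed = (60 - 94) / 34 = -1.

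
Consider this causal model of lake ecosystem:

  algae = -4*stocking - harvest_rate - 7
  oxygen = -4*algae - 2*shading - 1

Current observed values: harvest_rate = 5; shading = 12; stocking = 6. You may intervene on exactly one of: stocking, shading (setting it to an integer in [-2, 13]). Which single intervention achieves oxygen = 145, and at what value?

set shading = -1

Intervening on stocking: oxygen = 16*stocking + 23. Reaching 145 requires stocking = 61/8, not an integer.
Intervening on shading: with other inputs at their observed values, oxygen = -2*shading + 143. Solving for 145 gives shading = -1, within [-2, 13].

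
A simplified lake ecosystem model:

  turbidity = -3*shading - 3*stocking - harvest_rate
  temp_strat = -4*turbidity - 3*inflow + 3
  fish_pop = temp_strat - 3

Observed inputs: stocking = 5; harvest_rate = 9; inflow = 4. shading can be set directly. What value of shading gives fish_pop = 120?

shading = 3

Substituting into the turbidity equation gives turbidity = -3*shading - 24.
So temp_strat = 12*shading + 87.
So fish_pop = 12*shading + 84.
Solve 12*shading + 84 = 120: shading = (120 - 84) / 12 = 3.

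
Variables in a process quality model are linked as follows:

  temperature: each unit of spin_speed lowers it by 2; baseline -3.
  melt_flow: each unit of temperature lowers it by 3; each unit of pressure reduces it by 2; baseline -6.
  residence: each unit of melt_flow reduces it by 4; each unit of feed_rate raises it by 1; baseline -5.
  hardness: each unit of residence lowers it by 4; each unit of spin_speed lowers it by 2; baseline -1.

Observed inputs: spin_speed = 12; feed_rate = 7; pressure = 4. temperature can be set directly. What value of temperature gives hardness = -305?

temperature = 1

Intervening on temperature fixes its value directly, overriding its dependence on spin_speed.
Substituting into the melt_flow equation gives melt_flow = -3*temperature - 14.
residence becomes 12*temperature + 58.
Substituting into the hardness equation gives hardness = -48*temperature - 257.
Solve -48*temperature - 257 = -305: temperature = (-305 + 257) / -48 = 1.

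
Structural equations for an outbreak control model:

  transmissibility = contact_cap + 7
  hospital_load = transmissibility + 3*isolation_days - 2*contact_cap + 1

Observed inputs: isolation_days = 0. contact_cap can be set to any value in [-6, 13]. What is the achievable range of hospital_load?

-5 to 14

Substituting into the hospital_load equation gives hospital_load = -contact_cap + 8.
Linear in contact_cap, so extremes are at the endpoints: contact_cap = -6 gives hospital_load = 14; contact_cap = 13 gives hospital_load = -5.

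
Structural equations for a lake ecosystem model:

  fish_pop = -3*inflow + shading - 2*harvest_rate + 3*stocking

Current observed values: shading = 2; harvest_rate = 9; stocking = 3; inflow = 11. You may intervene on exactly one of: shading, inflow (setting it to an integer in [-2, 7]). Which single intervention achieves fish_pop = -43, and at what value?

Intervening on shading: with other inputs at their observed values, fish_pop = shading - 42. Solving for -43 gives shading = -1, within [-2, 7].
Intervening on inflow: fish_pop = -3*inflow - 7. Reaching -43 requires inflow = 12, outside [-2, 7].

set shading = -1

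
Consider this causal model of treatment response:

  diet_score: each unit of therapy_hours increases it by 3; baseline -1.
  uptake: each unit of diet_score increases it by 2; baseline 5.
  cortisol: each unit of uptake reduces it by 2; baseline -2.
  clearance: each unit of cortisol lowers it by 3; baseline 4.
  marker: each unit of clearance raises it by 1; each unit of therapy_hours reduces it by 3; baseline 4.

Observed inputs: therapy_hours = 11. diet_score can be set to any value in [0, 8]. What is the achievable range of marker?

Intervening on diet_score fixes its value directly, overriding its dependence on therapy_hours.
Substituting into the cortisol equation gives cortisol = -4*diet_score - 12.
So clearance = 12*diet_score + 40.
Substituting into the marker equation gives marker = 12*diet_score + 11.
Linear in diet_score, so extremes are at the endpoints: diet_score = 0 gives marker = 11; diet_score = 8 gives marker = 107.

11 to 107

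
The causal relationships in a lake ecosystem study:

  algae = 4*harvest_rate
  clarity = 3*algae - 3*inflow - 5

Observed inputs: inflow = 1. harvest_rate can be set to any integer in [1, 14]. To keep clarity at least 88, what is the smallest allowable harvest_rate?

harvest_rate = 8

Substituting into the clarity equation gives clarity = 12*harvest_rate - 8.
Require 12*harvest_rate - 8 ≥ 88, so harvest_rate ≥ 8.
The smallest integer in [1, 14] satisfying this is 8.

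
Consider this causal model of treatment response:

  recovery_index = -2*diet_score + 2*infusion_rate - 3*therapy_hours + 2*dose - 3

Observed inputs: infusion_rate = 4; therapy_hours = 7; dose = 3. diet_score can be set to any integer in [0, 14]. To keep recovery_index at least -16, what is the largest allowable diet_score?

diet_score = 3

Substituting into the recovery_index equation gives recovery_index = -2*diet_score - 10.
Require -2*diet_score - 10 ≥ -16, so diet_score ≤ 3.
The largest integer in [0, 14] satisfying this is 3.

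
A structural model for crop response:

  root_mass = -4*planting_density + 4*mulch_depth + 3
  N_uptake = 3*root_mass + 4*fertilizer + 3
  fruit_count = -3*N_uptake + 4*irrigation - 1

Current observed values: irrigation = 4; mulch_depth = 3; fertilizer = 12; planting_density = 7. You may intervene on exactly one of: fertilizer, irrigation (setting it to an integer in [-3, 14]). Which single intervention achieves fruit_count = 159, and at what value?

set fertilizer = -3

Intervening on fertilizer: with other inputs at their observed values, fruit_count = -12*fertilizer + 123. Solving for 159 gives fertilizer = -3, within [-3, 14].
Intervening on irrigation: fruit_count = 4*irrigation - 37. Reaching 159 requires irrigation = 49, outside [-3, 14].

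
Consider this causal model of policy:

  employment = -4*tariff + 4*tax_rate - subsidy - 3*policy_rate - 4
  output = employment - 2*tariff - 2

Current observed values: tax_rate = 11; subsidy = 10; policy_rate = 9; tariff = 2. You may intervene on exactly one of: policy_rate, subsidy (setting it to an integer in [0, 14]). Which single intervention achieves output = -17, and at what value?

set policy_rate = 11

Intervening on policy_rate: with other inputs at their observed values, output = -3*policy_rate + 16. Solving for -17 gives policy_rate = 11, within [0, 14].
Intervening on subsidy: output = -subsidy - 1. Reaching -17 requires subsidy = 16, outside [0, 14].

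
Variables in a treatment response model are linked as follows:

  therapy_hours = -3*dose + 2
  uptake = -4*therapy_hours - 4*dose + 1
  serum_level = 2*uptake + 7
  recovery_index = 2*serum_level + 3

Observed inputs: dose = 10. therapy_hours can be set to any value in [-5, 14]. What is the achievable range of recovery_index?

-363 to -59

Intervening on therapy_hours fixes its value directly, overriding its dependence on dose.
Substituting into the uptake equation gives uptake = -4*therapy_hours - 39.
So serum_level = -8*therapy_hours - 71.
recovery_index becomes -16*therapy_hours - 139.
Linear in therapy_hours, so extremes are at the endpoints: therapy_hours = -5 gives recovery_index = -59; therapy_hours = 14 gives recovery_index = -363.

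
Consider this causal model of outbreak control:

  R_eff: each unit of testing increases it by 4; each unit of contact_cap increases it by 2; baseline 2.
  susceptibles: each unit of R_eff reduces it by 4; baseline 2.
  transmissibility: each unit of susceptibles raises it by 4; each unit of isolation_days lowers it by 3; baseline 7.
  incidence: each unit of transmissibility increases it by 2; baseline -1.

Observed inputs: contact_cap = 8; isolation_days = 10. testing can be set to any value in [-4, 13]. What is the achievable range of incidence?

Substituting into the R_eff equation gives R_eff = 4*testing + 18.
susceptibles becomes -16*testing - 70.
This gives transmissibility = -64*testing - 303.
incidence becomes -128*testing - 607.
Linear in testing, so extremes are at the endpoints: testing = -4 gives incidence = -95; testing = 13 gives incidence = -2271.

-2271 to -95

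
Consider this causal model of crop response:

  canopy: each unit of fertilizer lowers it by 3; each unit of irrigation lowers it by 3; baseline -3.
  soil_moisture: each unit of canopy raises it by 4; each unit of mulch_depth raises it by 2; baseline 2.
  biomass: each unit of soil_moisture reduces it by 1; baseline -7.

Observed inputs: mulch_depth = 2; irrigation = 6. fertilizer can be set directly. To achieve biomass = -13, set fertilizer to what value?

Substituting into the canopy equation gives canopy = -3*fertilizer - 21.
So soil_moisture = -12*fertilizer - 78.
This gives biomass = 12*fertilizer + 71.
Solve 12*fertilizer + 71 = -13: fertilizer = (-13 - 71) / 12 = -7.

fertilizer = -7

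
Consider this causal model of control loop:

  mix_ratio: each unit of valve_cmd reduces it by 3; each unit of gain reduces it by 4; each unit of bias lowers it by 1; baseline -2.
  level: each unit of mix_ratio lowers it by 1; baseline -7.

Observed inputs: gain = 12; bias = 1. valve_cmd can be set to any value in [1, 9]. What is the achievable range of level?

47 to 71

Substituting into the mix_ratio equation gives mix_ratio = -3*valve_cmd - 51.
Substituting into the level equation gives level = 3*valve_cmd + 44.
Linear in valve_cmd, so extremes are at the endpoints: valve_cmd = 1 gives level = 47; valve_cmd = 9 gives level = 71.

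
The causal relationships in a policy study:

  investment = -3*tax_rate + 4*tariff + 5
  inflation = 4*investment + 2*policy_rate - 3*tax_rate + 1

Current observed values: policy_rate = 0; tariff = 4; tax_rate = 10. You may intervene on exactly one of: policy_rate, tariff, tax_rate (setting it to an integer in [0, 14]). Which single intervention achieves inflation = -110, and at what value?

Intervening on policy_rate: inflation = 2*policy_rate - 65. Reaching -110 requires policy_rate = -45/2, not an integer.
Intervening on tariff: inflation = 16*tariff - 129. Reaching -110 requires tariff = 19/16, not an integer.
Intervening on tax_rate: with other inputs at their observed values, inflation = -15*tax_rate + 85. Solving for -110 gives tax_rate = 13, within [0, 14].

set tax_rate = 13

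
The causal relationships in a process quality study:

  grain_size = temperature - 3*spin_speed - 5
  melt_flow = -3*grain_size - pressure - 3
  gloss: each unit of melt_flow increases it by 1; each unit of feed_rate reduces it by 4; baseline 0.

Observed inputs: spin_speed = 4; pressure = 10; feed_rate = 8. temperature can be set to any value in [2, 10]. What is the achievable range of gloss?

Substituting into the grain_size equation gives grain_size = temperature - 17.
Substituting into the melt_flow equation gives melt_flow = -3*temperature + 38.
Substituting into the gloss equation gives gloss = -3*temperature + 6.
Linear in temperature, so extremes are at the endpoints: temperature = 2 gives gloss = 0; temperature = 10 gives gloss = -24.

-24 to 0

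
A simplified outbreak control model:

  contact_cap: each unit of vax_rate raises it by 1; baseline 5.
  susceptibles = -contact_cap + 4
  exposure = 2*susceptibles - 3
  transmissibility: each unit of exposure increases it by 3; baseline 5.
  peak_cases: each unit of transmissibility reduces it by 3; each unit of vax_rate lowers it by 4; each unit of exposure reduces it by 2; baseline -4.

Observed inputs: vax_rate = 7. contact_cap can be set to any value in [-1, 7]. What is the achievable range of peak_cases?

-124 to 52

Intervening on contact_cap fixes its value directly, overriding its dependence on vax_rate.
Substituting into the exposure equation gives exposure = -2*contact_cap + 5.
So transmissibility = -6*contact_cap + 20.
Substituting into the peak_cases equation gives peak_cases = 22*contact_cap - 102.
Linear in contact_cap, so extremes are at the endpoints: contact_cap = -1 gives peak_cases = -124; contact_cap = 7 gives peak_cases = 52.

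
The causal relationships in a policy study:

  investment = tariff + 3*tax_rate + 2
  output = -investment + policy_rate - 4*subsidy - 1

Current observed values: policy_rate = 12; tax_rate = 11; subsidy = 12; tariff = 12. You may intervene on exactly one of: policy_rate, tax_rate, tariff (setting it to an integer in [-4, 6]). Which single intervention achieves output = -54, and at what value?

Intervening on policy_rate: output = policy_rate - 96. Reaching -54 requires policy_rate = 42, outside [-4, 6].
Intervening on tax_rate: with other inputs at their observed values, output = -3*tax_rate - 51. Solving for -54 gives tax_rate = 1, within [-4, 6].
Intervening on tariff: output = -tariff - 72. Reaching -54 requires tariff = -18, outside [-4, 6].

set tax_rate = 1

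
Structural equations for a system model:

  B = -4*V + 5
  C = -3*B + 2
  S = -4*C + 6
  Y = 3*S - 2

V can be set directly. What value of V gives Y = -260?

Substituting into the C equation gives C = 12*V - 13.
This gives S = -48*V + 58.
Substituting into the Y equation gives Y = -144*V + 172.
Solve -144*V + 172 = -260: V = (-260 - 172) / -144 = 3.

V = 3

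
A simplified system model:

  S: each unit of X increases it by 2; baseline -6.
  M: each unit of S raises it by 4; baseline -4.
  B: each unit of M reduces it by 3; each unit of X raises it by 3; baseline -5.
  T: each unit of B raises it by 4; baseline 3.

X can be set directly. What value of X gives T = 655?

Substituting into the M equation gives M = 8*X - 28.
So B = -21*X + 79.
So T = -84*X + 319.
Solve -84*X + 319 = 655: X = (655 - 319) / -84 = -4.

X = -4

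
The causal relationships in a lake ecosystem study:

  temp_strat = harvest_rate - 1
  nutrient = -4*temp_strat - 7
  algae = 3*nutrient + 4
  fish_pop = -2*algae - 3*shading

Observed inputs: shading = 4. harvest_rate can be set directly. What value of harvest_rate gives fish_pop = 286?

Substituting into the nutrient equation gives nutrient = -4*harvest_rate - 3.
algae becomes -12*harvest_rate - 5.
Substituting into the fish_pop equation gives fish_pop = 24*harvest_rate - 2.
Solve 24*harvest_rate - 2 = 286: harvest_rate = (286 + 2) / 24 = 12.

harvest_rate = 12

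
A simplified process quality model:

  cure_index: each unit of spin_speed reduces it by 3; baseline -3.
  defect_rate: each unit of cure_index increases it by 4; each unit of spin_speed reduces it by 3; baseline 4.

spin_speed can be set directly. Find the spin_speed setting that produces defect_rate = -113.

spin_speed = 7

Substituting into the defect_rate equation gives defect_rate = -15*spin_speed - 8.
Solve -15*spin_speed - 8 = -113: spin_speed = (-113 + 8) / -15 = 7.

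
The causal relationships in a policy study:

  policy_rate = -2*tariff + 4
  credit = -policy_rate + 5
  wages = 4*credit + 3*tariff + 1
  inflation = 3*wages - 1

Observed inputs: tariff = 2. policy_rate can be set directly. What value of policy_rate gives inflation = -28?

Intervening on policy_rate fixes its value directly, overriding its dependence on tariff.
Substituting into the wages equation gives wages = -4*policy_rate + 27.
Substituting into the inflation equation gives inflation = -12*policy_rate + 80.
Solve -12*policy_rate + 80 = -28: policy_rate = (-28 - 80) / -12 = 9.

policy_rate = 9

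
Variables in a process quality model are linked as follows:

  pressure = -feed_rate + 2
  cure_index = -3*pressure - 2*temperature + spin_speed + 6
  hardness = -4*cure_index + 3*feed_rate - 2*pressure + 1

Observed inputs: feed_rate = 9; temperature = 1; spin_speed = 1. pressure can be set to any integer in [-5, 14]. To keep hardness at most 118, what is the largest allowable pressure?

pressure = 11

Intervening on pressure fixes its value directly, overriding its dependence on feed_rate.
Substituting into the cure_index equation gives cure_index = -3*pressure + 5.
This gives hardness = 10*pressure + 8.
Require 10*pressure + 8 ≤ 118, so pressure ≤ 11.
The largest integer in [-5, 14] satisfying this is 11.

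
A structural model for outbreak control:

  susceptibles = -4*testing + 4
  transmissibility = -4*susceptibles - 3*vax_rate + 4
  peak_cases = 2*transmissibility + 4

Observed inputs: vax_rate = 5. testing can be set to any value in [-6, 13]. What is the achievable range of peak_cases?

Substituting into the transmissibility equation gives transmissibility = 16*testing - 27.
Substituting into the peak_cases equation gives peak_cases = 32*testing - 50.
Linear in testing, so extremes are at the endpoints: testing = -6 gives peak_cases = -242; testing = 13 gives peak_cases = 366.

-242 to 366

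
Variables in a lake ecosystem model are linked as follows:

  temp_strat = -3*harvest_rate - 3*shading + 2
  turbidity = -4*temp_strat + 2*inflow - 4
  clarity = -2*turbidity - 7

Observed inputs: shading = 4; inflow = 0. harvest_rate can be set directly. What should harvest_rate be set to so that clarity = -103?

harvest_rate = 1

Substituting into the temp_strat equation gives temp_strat = -3*harvest_rate - 10.
Substituting into the turbidity equation gives turbidity = 12*harvest_rate + 36.
This gives clarity = -24*harvest_rate - 79.
Solve -24*harvest_rate - 79 = -103: harvest_rate = (-103 + 79) / -24 = 1.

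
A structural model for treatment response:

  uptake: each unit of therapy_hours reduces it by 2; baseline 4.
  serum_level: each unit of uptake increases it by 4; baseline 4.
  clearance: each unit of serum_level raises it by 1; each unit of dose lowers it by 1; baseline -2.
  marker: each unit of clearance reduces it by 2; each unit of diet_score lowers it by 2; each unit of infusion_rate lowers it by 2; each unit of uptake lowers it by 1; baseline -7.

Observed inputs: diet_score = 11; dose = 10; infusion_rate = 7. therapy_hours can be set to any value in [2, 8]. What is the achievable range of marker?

Substituting into the serum_level equation gives serum_level = -8*therapy_hours + 20.
clearance becomes -8*therapy_hours + 8.
Substituting into the marker equation gives marker = 18*therapy_hours - 63.
Linear in therapy_hours, so extremes are at the endpoints: therapy_hours = 2 gives marker = -27; therapy_hours = 8 gives marker = 81.

-27 to 81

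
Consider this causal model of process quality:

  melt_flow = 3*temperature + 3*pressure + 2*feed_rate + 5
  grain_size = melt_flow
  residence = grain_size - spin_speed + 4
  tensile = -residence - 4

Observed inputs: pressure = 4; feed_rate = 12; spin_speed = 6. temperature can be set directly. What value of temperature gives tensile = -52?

Substituting into the melt_flow equation gives melt_flow = 3*temperature + 41.
Substituting into the grain_size equation gives grain_size = 3*temperature + 41.
So residence = 3*temperature + 39.
Substituting into the tensile equation gives tensile = -3*temperature - 43.
Solve -3*temperature - 43 = -52: temperature = (-52 + 43) / -3 = 3.

temperature = 3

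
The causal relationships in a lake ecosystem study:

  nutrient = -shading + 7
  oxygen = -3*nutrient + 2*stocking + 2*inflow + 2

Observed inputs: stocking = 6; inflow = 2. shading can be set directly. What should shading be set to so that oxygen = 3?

shading = 2

Substituting into the oxygen equation gives oxygen = 3*shading - 3.
Solve 3*shading - 3 = 3: shading = (3 + 3) / 3 = 2.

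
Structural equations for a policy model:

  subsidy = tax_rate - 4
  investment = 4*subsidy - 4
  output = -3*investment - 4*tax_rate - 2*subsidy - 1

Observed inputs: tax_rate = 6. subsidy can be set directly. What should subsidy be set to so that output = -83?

subsidy = 5

Intervening on subsidy fixes its value directly, overriding its dependence on tax_rate.
Substituting into the output equation gives output = -14*subsidy - 13.
Solve -14*subsidy - 13 = -83: subsidy = (-83 + 13) / -14 = 5.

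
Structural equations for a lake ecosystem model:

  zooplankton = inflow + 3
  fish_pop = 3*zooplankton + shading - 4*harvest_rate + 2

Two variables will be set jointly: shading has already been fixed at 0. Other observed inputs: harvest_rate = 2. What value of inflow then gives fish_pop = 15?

With shading held at 0:
Substituting into the fish_pop equation gives fish_pop = 3*inflow + 3.
Solve 3*inflow + 3 = 15: inflow = (15 - 3) / 3 = 4.

inflow = 4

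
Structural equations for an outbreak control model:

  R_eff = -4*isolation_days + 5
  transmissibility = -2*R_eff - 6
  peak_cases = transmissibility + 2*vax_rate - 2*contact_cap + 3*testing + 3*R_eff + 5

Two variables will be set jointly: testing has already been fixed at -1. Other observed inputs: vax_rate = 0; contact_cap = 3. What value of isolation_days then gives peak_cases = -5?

isolation_days = 0

With testing held at -1:
Substituting into the transmissibility equation gives transmissibility = 8*isolation_days - 16.
So peak_cases = -4*isolation_days - 5.
Solve -4*isolation_days - 5 = -5: isolation_days = (-5 + 5) / -4 = 0.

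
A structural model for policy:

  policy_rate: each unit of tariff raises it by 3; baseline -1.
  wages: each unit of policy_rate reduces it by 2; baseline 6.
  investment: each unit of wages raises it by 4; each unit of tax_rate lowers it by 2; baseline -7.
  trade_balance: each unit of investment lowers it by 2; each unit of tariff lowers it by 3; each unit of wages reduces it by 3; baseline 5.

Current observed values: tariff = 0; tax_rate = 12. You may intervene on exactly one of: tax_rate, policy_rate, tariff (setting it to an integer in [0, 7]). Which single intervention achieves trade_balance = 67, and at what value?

Intervening on tax_rate: trade_balance = 4*tax_rate - 69. Reaching 67 requires tax_rate = 34, outside [0, 7].
Intervening on policy_rate: with other inputs at their observed values, trade_balance = 22*policy_rate + 1. Solving for 67 gives policy_rate = 3, within [0, 7].
Intervening on tariff: trade_balance = 63*tariff - 21. Reaching 67 requires tariff = 88/63, not an integer.

set policy_rate = 3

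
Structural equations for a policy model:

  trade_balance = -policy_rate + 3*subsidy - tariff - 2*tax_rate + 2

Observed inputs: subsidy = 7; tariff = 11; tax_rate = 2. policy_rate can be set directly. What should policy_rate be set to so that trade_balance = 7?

policy_rate = 1

Substituting into the trade_balance equation gives trade_balance = -policy_rate + 8.
Solve -policy_rate + 8 = 7: policy_rate = (7 - 8) / -1 = 1.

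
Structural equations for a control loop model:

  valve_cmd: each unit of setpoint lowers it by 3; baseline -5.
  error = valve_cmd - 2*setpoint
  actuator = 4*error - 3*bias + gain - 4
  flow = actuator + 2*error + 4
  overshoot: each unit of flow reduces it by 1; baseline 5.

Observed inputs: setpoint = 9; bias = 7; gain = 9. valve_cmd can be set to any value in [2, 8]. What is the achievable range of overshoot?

77 to 113

Intervening on valve_cmd fixes its value directly, overriding its dependence on setpoint.
Substituting into the error equation gives error = valve_cmd - 18.
Substituting into the actuator equation gives actuator = 4*valve_cmd - 88.
Substituting into the flow equation gives flow = 6*valve_cmd - 120.
Substituting into the overshoot equation gives overshoot = -6*valve_cmd + 125.
Linear in valve_cmd, so extremes are at the endpoints: valve_cmd = 2 gives overshoot = 113; valve_cmd = 8 gives overshoot = 77.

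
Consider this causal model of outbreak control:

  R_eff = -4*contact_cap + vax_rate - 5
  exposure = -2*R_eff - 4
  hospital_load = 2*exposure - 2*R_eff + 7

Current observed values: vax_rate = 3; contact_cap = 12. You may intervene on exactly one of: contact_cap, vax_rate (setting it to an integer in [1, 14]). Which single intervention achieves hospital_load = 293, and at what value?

set vax_rate = 4

Intervening on contact_cap: hospital_load = 24*contact_cap + 11. Reaching 293 requires contact_cap = 47/4, not an integer.
Intervening on vax_rate: with other inputs at their observed values, hospital_load = -6*vax_rate + 317. Solving for 293 gives vax_rate = 4, within [1, 14].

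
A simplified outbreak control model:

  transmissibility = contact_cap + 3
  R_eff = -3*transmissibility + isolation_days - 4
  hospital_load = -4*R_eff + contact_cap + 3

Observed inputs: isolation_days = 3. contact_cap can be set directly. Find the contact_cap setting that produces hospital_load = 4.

contact_cap = -3

Substituting into the R_eff equation gives R_eff = -3*contact_cap - 10.
Substituting into the hospital_load equation gives hospital_load = 13*contact_cap + 43.
Solve 13*contact_cap + 43 = 4: contact_cap = (4 - 43) / 13 = -3.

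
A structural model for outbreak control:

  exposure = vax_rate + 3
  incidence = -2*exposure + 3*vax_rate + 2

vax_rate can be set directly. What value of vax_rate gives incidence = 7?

vax_rate = 11

Substituting into the incidence equation gives incidence = vax_rate - 4.
Solve vax_rate - 4 = 7: vax_rate = (7 + 4) / 1 = 11.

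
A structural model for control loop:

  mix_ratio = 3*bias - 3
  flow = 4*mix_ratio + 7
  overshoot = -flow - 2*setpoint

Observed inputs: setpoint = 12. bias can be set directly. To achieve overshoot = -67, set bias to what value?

Substituting into the flow equation gives flow = 12*bias - 5.
overshoot becomes -12*bias - 19.
Solve -12*bias - 19 = -67: bias = (-67 + 19) / -12 = 4.

bias = 4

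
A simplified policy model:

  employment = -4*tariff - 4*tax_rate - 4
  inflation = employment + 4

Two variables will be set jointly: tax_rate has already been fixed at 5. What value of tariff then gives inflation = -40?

tariff = 5

With tax_rate held at 5:
Substituting into the employment equation gives employment = -4*tariff - 24.
This gives inflation = -4*tariff - 20.
Solve -4*tariff - 20 = -40: tariff = (-40 + 20) / -4 = 5.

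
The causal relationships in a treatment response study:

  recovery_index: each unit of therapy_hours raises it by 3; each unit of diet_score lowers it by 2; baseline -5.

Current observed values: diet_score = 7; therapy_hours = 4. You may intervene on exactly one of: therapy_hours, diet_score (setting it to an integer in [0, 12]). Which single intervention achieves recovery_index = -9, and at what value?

Intervening on therapy_hours: recovery_index = 3*therapy_hours - 19. Reaching -9 requires therapy_hours = 10/3, not an integer.
Intervening on diet_score: with other inputs at their observed values, recovery_index = -2*diet_score + 7. Solving for -9 gives diet_score = 8, within [0, 12].

set diet_score = 8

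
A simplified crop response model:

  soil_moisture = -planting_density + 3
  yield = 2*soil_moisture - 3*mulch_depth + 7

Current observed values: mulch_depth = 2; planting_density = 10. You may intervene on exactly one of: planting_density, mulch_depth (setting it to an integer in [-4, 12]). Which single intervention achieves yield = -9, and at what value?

set planting_density = 8

Intervening on planting_density: with other inputs at their observed values, yield = -2*planting_density + 7. Solving for -9 gives planting_density = 8, within [-4, 12].
Intervening on mulch_depth: yield = -3*mulch_depth - 7. Reaching -9 requires mulch_depth = 2/3, not an integer.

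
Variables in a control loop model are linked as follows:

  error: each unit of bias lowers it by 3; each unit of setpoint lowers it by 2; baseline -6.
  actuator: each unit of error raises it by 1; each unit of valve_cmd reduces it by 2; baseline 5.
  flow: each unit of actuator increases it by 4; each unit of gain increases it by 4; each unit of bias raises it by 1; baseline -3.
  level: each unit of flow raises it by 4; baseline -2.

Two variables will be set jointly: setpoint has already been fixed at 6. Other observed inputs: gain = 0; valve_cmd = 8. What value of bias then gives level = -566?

bias = 2

With setpoint held at 6:
Substituting into the error equation gives error = -3*bias - 18.
This gives actuator = -3*bias - 29.
flow becomes -11*bias - 119.
So level = -44*bias - 478.
Solve -44*bias - 478 = -566: bias = (-566 + 478) / -44 = 2.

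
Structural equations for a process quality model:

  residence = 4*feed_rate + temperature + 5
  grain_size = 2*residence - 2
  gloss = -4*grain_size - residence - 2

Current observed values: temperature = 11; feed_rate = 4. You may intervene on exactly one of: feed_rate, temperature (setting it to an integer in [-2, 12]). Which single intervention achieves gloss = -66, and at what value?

set feed_rate = -2

Intervening on feed_rate: with other inputs at their observed values, gloss = -36*feed_rate - 138. Solving for -66 gives feed_rate = -2, within [-2, 12].
Intervening on temperature: gloss = -9*temperature - 183. Reaching -66 requires temperature = -13, outside [-2, 12].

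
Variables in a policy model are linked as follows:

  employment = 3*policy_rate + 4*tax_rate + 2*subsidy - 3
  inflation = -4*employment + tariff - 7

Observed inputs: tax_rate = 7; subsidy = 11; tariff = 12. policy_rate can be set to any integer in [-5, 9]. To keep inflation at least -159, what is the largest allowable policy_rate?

policy_rate = -2

Substituting into the employment equation gives employment = 3*policy_rate + 47.
This gives inflation = -12*policy_rate - 183.
Require -12*policy_rate - 183 ≥ -159, so policy_rate ≤ -2.
The largest integer in [-5, 9] satisfying this is -2.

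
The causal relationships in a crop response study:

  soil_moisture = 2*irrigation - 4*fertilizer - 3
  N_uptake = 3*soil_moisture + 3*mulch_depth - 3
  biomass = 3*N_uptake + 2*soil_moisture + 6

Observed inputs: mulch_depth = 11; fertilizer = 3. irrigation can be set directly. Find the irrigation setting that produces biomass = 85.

Substituting into the soil_moisture equation gives soil_moisture = 2*irrigation - 15.
Substituting into the N_uptake equation gives N_uptake = 6*irrigation - 15.
Substituting into the biomass equation gives biomass = 22*irrigation - 69.
Solve 22*irrigation - 69 = 85: irrigation = (85 + 69) / 22 = 7.

irrigation = 7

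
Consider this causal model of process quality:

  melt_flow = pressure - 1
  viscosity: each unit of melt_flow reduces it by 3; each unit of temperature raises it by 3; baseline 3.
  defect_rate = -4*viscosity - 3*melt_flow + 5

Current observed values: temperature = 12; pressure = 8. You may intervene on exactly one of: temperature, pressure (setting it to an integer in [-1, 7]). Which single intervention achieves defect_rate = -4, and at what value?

set temperature = 5

Intervening on temperature: with other inputs at their observed values, defect_rate = -12*temperature + 56. Solving for -4 gives temperature = 5, within [-1, 7].
Intervening on pressure: defect_rate = 9*pressure - 160. Reaching -4 requires pressure = 52/3, not an integer.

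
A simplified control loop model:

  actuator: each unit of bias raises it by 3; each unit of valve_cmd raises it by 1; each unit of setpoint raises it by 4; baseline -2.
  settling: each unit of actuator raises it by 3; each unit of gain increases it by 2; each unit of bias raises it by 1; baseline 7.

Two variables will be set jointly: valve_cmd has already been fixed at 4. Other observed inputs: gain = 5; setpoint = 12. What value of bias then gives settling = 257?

bias = 9

With valve_cmd held at 4:
Substituting into the actuator equation gives actuator = 3*bias + 50.
Substituting into the settling equation gives settling = 10*bias + 167.
Solve 10*bias + 167 = 257: bias = (257 - 167) / 10 = 9.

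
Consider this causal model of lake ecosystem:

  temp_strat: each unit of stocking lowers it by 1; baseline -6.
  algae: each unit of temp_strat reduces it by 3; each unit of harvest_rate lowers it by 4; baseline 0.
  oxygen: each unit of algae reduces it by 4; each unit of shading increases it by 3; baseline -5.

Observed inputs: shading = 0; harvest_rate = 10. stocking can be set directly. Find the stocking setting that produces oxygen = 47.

stocking = 3

Substituting into the algae equation gives algae = 3*stocking - 22.
Substituting into the oxygen equation gives oxygen = -12*stocking + 83.
Solve -12*stocking + 83 = 47: stocking = (47 - 83) / -12 = 3.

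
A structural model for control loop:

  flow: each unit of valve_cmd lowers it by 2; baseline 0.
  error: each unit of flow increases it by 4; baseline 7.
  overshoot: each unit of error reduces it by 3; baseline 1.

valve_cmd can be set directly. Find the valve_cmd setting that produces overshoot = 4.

valve_cmd = 1

Substituting into the error equation gives error = -8*valve_cmd + 7.
So overshoot = 24*valve_cmd - 20.
Solve 24*valve_cmd - 20 = 4: valve_cmd = (4 + 20) / 24 = 1.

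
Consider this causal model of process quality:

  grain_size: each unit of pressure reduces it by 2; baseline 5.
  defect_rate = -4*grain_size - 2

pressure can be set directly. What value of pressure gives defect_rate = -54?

pressure = -4

Substituting into the defect_rate equation gives defect_rate = 8*pressure - 22.
Solve 8*pressure - 22 = -54: pressure = (-54 + 22) / 8 = -4.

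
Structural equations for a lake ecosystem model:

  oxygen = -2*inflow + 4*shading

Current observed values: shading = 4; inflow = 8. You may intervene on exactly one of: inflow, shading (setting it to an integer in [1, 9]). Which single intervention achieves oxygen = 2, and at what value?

set inflow = 7

Intervening on inflow: with other inputs at their observed values, oxygen = -2*inflow + 16. Solving for 2 gives inflow = 7, within [1, 9].
Intervening on shading: oxygen = 4*shading - 16. Reaching 2 requires shading = 9/2, not an integer.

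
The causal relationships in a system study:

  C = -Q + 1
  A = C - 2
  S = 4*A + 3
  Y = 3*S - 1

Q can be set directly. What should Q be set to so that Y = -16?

Q = 1

Substituting into the A equation gives A = -Q - 1.
So S = -4*Q - 1.
Y becomes -12*Q - 4.
Solve -12*Q - 4 = -16: Q = (-16 + 4) / -12 = 1.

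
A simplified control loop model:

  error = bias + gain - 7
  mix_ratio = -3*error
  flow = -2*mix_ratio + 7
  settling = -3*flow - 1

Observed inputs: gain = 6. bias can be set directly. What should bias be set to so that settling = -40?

Substituting into the error equation gives error = bias - 1.
Substituting into the mix_ratio equation gives mix_ratio = -3*bias + 3.
Substituting into the flow equation gives flow = 6*bias + 1.
Substituting into the settling equation gives settling = -18*bias - 4.
Solve -18*bias - 4 = -40: bias = (-40 + 4) / -18 = 2.

bias = 2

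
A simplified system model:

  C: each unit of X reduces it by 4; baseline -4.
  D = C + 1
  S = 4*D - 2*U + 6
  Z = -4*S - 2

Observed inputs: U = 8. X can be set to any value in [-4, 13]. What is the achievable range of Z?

Substituting into the D equation gives D = -4*X - 3.
So S = -16*X - 22.
So Z = 64*X + 86.
Linear in X, so extremes are at the endpoints: X = -4 gives Z = -170; X = 13 gives Z = 918.

-170 to 918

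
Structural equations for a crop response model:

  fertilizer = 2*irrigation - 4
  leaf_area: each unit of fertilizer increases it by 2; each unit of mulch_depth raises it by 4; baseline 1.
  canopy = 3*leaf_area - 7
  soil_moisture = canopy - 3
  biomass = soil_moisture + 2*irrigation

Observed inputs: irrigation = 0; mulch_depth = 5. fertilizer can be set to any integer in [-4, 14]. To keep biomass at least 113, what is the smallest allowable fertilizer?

Intervening on fertilizer fixes its value directly, overriding its dependence on irrigation.
Substituting into the leaf_area equation gives leaf_area = 2*fertilizer + 21.
Substituting into the canopy equation gives canopy = 6*fertilizer + 56.
This gives soil_moisture = 6*fertilizer + 53.
This gives biomass = 6*fertilizer + 53.
Require 6*fertilizer + 53 ≥ 113, so fertilizer ≥ 10.
The smallest integer in [-4, 14] satisfying this is 10.

fertilizer = 10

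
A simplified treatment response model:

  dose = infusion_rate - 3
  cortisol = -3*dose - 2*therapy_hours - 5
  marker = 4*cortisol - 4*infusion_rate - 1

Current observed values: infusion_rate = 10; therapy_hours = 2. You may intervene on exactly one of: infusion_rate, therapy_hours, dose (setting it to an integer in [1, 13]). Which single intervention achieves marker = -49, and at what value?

Intervening on infusion_rate: with other inputs at their observed values, marker = -16*infusion_rate - 1. Solving for -49 gives infusion_rate = 3, within [1, 13].
Intervening on therapy_hours: marker = -8*therapy_hours - 145. Reaching -49 requires therapy_hours = -12, outside [1, 13].
Intervening on dose: marker = -12*dose - 77. Reaching -49 requires dose = -7/3, not an integer.

set infusion_rate = 3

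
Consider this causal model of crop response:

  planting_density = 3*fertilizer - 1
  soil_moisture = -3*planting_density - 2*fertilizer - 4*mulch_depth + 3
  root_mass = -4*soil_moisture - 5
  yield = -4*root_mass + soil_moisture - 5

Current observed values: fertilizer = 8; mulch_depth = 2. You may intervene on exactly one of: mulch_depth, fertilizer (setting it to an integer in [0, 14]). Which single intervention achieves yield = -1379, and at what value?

set mulch_depth = 0

Intervening on mulch_depth: with other inputs at their observed values, yield = -68*mulch_depth - 1379. Solving for -1379 gives mulch_depth = 0, within [0, 14].
Intervening on fertilizer: yield = -187*fertilizer - 19. Reaching -1379 requires fertilizer = 80/11, not an integer.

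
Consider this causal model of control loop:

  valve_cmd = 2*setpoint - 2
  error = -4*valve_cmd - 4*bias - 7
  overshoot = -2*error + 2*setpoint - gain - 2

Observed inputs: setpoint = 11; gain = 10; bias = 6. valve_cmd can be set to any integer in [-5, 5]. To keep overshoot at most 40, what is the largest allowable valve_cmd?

valve_cmd = -4

Intervening on valve_cmd fixes its value directly, overriding its dependence on setpoint.
Substituting into the error equation gives error = -4*valve_cmd - 31.
overshoot becomes 8*valve_cmd + 72.
Require 8*valve_cmd + 72 ≤ 40, so valve_cmd ≤ -4.
The largest integer in [-5, 5] satisfying this is -4.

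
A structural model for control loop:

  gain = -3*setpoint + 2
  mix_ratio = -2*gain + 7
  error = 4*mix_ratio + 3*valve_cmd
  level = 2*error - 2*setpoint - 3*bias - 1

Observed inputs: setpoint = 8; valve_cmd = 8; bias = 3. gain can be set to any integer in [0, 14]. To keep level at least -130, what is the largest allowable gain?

Intervening on gain fixes its value directly, overriding its dependence on setpoint.
Substituting into the error equation gives error = -8*gain + 52.
level becomes -16*gain + 78.
Require -16*gain + 78 ≥ -130, so gain ≤ 13.
The largest integer in [0, 14] satisfying this is 13.

gain = 13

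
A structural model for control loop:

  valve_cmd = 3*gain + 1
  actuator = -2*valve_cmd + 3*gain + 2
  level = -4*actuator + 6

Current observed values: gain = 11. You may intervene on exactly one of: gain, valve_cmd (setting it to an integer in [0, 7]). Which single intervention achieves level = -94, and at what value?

set valve_cmd = 5

Intervening on gain: level = 12*gain + 6. Reaching -94 requires gain = -25/3, not an integer.
Intervening on valve_cmd: with other inputs at their observed values, level = 8*valve_cmd - 134. Solving for -94 gives valve_cmd = 5, within [0, 7].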